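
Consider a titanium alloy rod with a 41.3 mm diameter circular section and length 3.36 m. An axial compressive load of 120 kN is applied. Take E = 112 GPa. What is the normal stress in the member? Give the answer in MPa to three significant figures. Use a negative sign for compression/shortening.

-89.6 MPa

A = 1340 mm².
σ = N/A = -120000/1340 = -89.58 MPa.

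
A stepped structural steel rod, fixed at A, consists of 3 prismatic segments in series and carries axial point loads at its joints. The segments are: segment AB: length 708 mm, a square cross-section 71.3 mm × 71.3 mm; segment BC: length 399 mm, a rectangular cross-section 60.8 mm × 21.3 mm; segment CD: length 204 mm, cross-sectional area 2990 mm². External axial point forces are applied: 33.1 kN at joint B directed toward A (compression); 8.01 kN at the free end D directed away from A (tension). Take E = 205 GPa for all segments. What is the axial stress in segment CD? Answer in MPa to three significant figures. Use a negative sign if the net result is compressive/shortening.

Internal axial forces (sectioning from the free end, tension +): N_CD = 8.01 kN, N_BC = 8.01 kN, N_AB = -25.09 kN.
σ_CD = N_CD/A_CD = 8010/2990 = 2.679 MPa.

2.68 MPa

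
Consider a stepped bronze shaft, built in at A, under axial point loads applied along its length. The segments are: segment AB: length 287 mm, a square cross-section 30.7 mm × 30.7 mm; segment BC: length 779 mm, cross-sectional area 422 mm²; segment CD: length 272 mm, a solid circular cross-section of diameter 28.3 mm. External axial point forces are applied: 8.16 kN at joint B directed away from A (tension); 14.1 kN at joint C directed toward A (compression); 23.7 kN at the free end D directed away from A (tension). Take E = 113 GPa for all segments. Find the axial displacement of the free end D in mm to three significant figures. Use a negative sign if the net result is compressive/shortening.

Internal axial forces (sectioning from the free end, tension +): N_CD = 23.7 kN, N_BC = 9.6 kN, N_AB = 17.76 kN.
A_AB = 942.5 mm².
A_CD = 629 mm².
δ_AB = 17760·287/(942.5·113000) = 0.04786 mm
δ_BC = 9600·779/(422·113000) = 0.1568 mm
δ_CD = 23700·272/(629·113000) = 0.09069 mm
δ = Σδ_i = 0.2954 mm.

0.295 mm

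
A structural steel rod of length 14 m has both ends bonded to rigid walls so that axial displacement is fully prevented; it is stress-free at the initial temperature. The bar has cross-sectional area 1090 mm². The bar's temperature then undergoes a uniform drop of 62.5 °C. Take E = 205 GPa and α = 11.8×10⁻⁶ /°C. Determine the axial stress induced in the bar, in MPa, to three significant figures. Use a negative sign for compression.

Free thermal expansion αLΔT = 11.8e-6 · 14000 · -62.5 = -10.32 mm.
The walls impose strain ε = −(-10.32)/14000 = 7.3750e-04; σ = Eε = 205000 · 7.3750e-04 = 151.2 MPa.

151 MPa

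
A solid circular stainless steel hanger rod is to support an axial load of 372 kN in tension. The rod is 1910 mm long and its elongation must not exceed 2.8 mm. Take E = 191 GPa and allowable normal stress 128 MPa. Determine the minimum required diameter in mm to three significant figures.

Required area A ≥ P/σ_allow = 372000/128 = 2906 mm².
For a solid circular section, d ≥ √(4A/π) = 60.83 mm.
Elongation limit: A ≥ PL/(Eδ_allow) = 372000·1910/(191000·2.8) = 1329 mm² ⇒ d ≥ 41.13 mm.
The stress limit governs.

60.8 mm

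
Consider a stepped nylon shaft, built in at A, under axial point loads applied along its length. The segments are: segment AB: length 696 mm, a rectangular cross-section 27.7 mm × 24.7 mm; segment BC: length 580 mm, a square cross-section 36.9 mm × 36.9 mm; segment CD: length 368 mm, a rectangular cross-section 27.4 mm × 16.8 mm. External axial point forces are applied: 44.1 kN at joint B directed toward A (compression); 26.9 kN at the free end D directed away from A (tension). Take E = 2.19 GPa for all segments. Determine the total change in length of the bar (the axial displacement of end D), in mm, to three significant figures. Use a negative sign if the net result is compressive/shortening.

7.06 mm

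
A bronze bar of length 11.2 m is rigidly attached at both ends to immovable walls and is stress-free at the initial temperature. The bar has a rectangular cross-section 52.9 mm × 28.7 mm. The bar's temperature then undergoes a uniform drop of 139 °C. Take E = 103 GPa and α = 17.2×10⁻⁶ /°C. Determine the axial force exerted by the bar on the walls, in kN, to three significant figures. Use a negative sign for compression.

Free thermal expansion αLΔT = 17.2e-6 · 11200 · -139 = -26.78 mm.
The walls impose strain ε = −(-26.78)/11200 = 2.3908e-03; σ = Eε = 103000 · 2.3908e-03 = 246.3 MPa.
Wall reaction R = σ·A = 246.3·1518 = 373900 N = 373.9 kN.

374 kN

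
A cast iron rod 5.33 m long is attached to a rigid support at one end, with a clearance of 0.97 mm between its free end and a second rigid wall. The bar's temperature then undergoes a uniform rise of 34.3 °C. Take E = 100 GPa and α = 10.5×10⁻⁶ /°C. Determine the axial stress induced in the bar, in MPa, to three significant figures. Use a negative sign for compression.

-17.8 MPa

Free thermal expansion αLΔT = 10.5e-6 · 5330 · 34.3 = 1.92 mm.
The walls engage after the gap closes; constrained expansion = 1.92 − 0.97 = 0.9496 mm.
The walls impose strain ε = −(0.9496)/5330 = -1.7816e-04; σ = Eε = 100000 · -1.7816e-04 = -17.82 MPa.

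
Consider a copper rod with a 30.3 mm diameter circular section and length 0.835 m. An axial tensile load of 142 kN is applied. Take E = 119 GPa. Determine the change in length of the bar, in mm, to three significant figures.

A = 721.1 mm².
δ_mech = NL/(AE) = 142000·835/(721.1·119000) = 1.382 mm.

1.38 mm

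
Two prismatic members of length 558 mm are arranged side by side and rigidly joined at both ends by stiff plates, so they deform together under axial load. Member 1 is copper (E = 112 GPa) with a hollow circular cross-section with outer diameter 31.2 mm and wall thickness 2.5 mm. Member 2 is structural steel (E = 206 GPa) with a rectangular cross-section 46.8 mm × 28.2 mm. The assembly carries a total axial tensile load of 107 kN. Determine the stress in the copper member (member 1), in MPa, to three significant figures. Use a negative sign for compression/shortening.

A_1 = 225.4 mm².
A_2 = 1320 mm².
Equal strain + equilibrium ⇒ each member carries load in proportion to AE: A₁E₁ = 25250000 N, A₂E₂ = 271900000 N, ΣAE = 297100000 N.
σ₁ = P·E₁/ΣAE = 107000·112000/297100000 = 40.33 MPa.

40.3 MPa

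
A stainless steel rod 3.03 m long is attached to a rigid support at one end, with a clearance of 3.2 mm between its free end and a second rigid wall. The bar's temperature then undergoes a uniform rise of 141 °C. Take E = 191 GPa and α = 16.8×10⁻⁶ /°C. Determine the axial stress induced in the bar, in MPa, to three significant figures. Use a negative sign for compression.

-251 MPa

Free thermal expansion αLΔT = 16.8e-6 · 3030 · 141 = 7.177 mm.
The walls engage after the gap closes; constrained expansion = 7.177 − 3.2 = 3.977 mm.
The walls impose strain ε = −(3.977)/3030 = -1.3127e-03; σ = Eε = 191000 · -1.3127e-03 = -250.7 MPa.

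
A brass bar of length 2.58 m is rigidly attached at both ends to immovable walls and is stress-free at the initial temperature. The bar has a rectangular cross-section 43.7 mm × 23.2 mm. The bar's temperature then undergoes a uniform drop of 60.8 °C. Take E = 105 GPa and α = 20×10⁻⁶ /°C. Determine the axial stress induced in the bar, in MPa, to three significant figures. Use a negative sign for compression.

Free thermal expansion αLΔT = 20e-6 · 2580 · -60.8 = -3.137 mm.
The walls impose strain ε = −(-3.137)/2580 = 1.2160e-03; σ = Eε = 105000 · 1.2160e-03 = 127.7 MPa.

128 MPa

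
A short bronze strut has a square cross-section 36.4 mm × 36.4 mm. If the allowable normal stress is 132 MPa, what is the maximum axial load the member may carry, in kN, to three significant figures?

175 kN

A = 1325 mm².
P_max = σ_allow · A = 132 · 1325 = 174900 N = 174.9 kN.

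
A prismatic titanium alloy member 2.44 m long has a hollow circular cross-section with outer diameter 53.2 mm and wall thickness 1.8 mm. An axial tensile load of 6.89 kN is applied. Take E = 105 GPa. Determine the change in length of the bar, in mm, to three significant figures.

A = 290.7 mm².
δ_mech = NL/(AE) = 6890·2440/(290.7·105000) = 0.5509 mm.

0.551 mm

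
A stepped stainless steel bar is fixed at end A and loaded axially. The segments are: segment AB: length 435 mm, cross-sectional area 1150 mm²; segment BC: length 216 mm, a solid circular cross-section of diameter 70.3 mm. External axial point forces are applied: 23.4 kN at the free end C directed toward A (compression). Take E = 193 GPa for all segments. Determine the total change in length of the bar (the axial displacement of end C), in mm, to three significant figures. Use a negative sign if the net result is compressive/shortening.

Internal axial forces (sectioning from the free end, tension +): N_BC = -23.4 kN, N_AB = -23.4 kN.
A_BC = 3882 mm².
δ_AB = -23400·435/(1150·193000) = -0.04586 mm
δ_BC = -23400·216/(3882·193000) = -0.006747 mm
δ = Σδ_i = -0.05261 mm.

-0.0526 mm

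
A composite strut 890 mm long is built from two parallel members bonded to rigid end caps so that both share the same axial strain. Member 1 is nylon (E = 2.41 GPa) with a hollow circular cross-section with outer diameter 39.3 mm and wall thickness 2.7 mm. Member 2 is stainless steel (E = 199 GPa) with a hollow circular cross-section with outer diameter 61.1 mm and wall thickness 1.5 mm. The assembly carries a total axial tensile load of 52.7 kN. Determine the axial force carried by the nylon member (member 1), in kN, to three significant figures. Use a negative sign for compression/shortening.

0.696 kN

A_1 = 310.5 mm².
A_2 = 280.9 mm².
Equal strain + equilibrium ⇒ each member carries load in proportion to AE: A₁E₁ = 748200 N, A₂E₂ = 55890000 N, ΣAE = 56640000 N.
F₁ = P·A₁E₁/ΣAE = 52700·748200/56640000 = 696.2 N.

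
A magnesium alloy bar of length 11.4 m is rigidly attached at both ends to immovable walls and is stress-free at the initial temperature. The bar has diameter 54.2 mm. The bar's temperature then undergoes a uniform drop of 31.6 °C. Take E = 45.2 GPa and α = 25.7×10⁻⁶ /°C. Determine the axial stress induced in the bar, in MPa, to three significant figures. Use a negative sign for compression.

Free thermal expansion αLΔT = 25.7e-6 · 11400 · -31.6 = -9.258 mm.
The walls impose strain ε = −(-9.258)/11400 = 8.1212e-04; σ = Eε = 45200 · 8.1212e-04 = 36.71 MPa.

36.7 MPa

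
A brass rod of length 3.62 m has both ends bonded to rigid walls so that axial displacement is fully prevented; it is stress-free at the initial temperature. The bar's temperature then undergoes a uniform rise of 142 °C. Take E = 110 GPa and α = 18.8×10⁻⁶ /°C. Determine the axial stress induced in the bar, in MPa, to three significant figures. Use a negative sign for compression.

-294 MPa

Free thermal expansion αLΔT = 18.8e-6 · 3620 · 142 = 9.664 mm.
The walls impose strain ε = −(9.664)/3620 = -2.6696e-03; σ = Eε = 110000 · -2.6696e-03 = -293.7 MPa.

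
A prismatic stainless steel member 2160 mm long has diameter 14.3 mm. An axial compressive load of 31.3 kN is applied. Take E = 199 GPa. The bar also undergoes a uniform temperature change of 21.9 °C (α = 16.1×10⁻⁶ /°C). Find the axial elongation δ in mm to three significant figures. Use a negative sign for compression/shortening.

-1.35 mm

A = 160.6 mm².
δ_mech = NL/(AE) = -31300·2160/(160.6·199000) = -2.115 mm.
δ_thermal = αLΔT = 16.1e-6·2160·21.9 = 0.7616 mm.
δ = δ_mech + δ_thermal = -1.354 mm.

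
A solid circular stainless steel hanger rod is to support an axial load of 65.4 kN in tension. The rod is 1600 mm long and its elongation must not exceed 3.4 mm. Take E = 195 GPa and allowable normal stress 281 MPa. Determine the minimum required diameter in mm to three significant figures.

17.2 mm

Required area A ≥ P/σ_allow = 65400/281 = 232.7 mm².
For a solid circular section, d ≥ √(4A/π) = 17.21 mm.
Elongation limit: A ≥ PL/(Eδ_allow) = 65400·1600/(195000·3.4) = 157.8 mm² ⇒ d ≥ 14.18 mm.
The stress limit governs.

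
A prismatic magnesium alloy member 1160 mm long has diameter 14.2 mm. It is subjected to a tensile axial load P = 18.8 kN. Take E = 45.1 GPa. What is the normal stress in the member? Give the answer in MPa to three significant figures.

119 MPa

A = 158.4 mm².
σ = N/A = 18800/158.4 = 118.7 MPa.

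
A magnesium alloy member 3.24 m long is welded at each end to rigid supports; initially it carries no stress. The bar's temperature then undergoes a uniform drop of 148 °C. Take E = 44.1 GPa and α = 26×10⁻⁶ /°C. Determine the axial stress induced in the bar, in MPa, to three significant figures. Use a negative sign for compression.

Free thermal expansion αLΔT = 26e-6 · 3240 · -148 = -12.47 mm.
The walls impose strain ε = −(-12.47)/3240 = 3.8480e-03; σ = Eε = 44100 · 3.8480e-03 = 169.7 MPa.

170 MPa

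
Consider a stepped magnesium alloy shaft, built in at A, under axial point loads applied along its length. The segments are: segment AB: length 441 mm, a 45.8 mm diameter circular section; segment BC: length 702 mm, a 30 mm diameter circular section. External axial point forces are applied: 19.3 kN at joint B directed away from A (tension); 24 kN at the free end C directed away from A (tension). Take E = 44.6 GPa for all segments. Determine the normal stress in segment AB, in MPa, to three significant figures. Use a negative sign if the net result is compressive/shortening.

26.3 MPa

Internal axial forces (sectioning from the free end, tension +): N_BC = 24 kN, N_AB = 43.3 kN.
A_AB = 1647 mm².
σ_AB = N_AB/A_AB = 43300/1647 = 26.28 MPa.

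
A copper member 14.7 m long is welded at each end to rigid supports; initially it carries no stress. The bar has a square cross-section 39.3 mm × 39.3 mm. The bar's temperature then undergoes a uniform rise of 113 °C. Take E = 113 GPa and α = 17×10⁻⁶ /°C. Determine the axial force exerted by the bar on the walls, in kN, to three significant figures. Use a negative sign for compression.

-335 kN

Free thermal expansion αLΔT = 17e-6 · 14700 · 113 = 28.24 mm.
The walls impose strain ε = −(28.24)/14700 = -1.9210e-03; σ = Eε = 113000 · -1.9210e-03 = -217.1 MPa.
Wall reaction R = σ·A = -217.1·1544 = -335300 N = -335.3 kN.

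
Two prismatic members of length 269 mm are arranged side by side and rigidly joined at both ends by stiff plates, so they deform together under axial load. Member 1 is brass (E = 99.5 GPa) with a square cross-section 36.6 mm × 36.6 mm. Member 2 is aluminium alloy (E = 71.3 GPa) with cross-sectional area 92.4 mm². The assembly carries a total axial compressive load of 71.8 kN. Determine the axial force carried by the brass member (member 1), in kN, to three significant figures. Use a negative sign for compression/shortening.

-68.4 kN

A_1 = 1340 mm².
Equal strain + equilibrium ⇒ each member carries load in proportion to AE: A₁E₁ = 133300000 N, A₂E₂ = 6588000 N, ΣAE = 139900000 N.
F₁ = P·A₁E₁/ΣAE = -71800·133300000/139900000 = -68420 N.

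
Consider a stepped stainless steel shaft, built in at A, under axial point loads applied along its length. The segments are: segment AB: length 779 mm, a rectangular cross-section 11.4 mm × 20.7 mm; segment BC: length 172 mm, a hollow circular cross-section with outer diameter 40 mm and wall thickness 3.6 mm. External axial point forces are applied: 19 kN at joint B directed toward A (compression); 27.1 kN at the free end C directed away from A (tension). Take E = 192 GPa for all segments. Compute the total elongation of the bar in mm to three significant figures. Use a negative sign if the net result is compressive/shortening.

Internal axial forces (sectioning from the free end, tension +): N_BC = 27.1 kN, N_AB = 8.1 kN.
A_AB = 236 mm².
A_BC = 411.7 mm².
δ_AB = 8100·779/(236·192000) = 0.1393 mm
δ_BC = 27100·172/(411.7·192000) = 0.05897 mm
δ = Σδ_i = 0.1982 mm.

0.198 mm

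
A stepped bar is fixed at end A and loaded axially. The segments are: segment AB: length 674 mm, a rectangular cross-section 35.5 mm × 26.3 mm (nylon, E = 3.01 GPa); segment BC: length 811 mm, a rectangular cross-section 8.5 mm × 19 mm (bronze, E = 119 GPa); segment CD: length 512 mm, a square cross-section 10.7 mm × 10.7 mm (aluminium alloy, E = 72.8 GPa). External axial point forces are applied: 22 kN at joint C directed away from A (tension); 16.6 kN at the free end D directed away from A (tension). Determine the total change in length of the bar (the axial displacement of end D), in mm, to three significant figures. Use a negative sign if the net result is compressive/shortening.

Internal axial forces (sectioning from the free end, tension +): N_CD = 16.6 kN, N_BC = 38.6 kN, N_AB = 38.6 kN.
A_AB = 933.6 mm².
A_BC = 161.5 mm².
A_CD = 114.5 mm².
δ_AB = 38600·674/(933.6·3010) = 9.258 mm
δ_BC = 38600·811/(161.5·119000) = 1.629 mm
δ_CD = 16600·512/(114.5·72800) = 1.02 mm
δ = Σδ_i = 11.91 mm.

11.9 mm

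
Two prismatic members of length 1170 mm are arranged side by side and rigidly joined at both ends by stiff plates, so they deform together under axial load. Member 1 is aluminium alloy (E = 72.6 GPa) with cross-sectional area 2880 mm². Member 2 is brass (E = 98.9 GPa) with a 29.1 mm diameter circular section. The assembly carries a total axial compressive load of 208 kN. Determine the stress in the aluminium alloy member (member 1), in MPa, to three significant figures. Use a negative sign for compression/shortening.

-54.9 MPa

A_2 = 665.1 mm².
Equal strain + equilibrium ⇒ each member carries load in proportion to AE: A₁E₁ = 209100000 N, A₂E₂ = 65780000 N, ΣAE = 274900000 N.
σ₁ = P·E₁/ΣAE = -208000·72600/274900000 = -54.94 MPa.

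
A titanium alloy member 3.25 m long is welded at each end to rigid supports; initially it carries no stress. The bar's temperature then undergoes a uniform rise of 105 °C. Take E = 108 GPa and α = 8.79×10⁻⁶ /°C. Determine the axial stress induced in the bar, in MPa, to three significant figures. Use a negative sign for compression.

-99.7 MPa

Free thermal expansion αLΔT = 8.79e-6 · 3250 · 105 = 3 mm.
The walls impose strain ε = −(3)/3250 = -9.2295e-04; σ = Eε = 108000 · -9.2295e-04 = -99.68 MPa.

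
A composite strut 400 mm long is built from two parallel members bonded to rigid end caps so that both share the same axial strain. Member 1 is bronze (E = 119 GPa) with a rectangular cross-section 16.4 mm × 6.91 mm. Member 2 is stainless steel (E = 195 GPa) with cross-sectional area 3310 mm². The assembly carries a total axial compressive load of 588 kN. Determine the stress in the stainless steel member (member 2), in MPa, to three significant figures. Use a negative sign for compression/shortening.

A_1 = 113.3 mm².
Equal strain + equilibrium ⇒ each member carries load in proportion to AE: A₁E₁ = 13490000 N, A₂E₂ = 645400000 N, ΣAE = 658900000 N.
σ₂ = P·E₂/ΣAE = -588000·195000/658900000 = -174 MPa.

-174 MPa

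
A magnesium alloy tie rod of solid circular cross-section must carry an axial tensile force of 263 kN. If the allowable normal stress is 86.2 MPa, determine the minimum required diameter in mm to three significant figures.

62.3 mm

Required area A ≥ P/σ_allow = 263000/86.2 = 3051 mm².
For a solid circular section, d ≥ √(4A/π) = 62.33 mm.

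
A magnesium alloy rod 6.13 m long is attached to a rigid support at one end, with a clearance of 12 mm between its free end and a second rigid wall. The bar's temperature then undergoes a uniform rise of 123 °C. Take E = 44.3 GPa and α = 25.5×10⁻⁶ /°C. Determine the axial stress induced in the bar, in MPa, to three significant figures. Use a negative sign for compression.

-52.2 MPa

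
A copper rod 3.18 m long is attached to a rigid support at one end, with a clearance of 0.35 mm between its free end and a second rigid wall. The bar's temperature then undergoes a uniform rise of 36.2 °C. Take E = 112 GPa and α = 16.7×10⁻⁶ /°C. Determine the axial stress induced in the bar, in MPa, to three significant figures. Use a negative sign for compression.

Free thermal expansion αLΔT = 16.7e-6 · 3180 · 36.2 = 1.922 mm.
The walls engage after the gap closes; constrained expansion = 1.922 − 0.35 = 1.572 mm.
The walls impose strain ε = −(1.572)/3180 = -4.9448e-04; σ = Eε = 112000 · -4.9448e-04 = -55.38 MPa.

-55.4 MPa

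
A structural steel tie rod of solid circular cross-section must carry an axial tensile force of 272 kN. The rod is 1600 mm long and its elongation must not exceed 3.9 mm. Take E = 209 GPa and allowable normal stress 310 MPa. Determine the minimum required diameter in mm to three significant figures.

33.4 mm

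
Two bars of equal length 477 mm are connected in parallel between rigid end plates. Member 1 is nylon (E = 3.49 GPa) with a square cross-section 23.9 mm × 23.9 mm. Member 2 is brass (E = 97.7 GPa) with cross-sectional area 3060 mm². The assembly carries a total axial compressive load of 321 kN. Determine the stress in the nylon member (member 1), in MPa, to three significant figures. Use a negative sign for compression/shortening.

A_1 = 571.2 mm².
Equal strain + equilibrium ⇒ each member carries load in proportion to AE: A₁E₁ = 1994000 N, A₂E₂ = 299000000 N, ΣAE = 301000000 N.
σ₁ = P·E₁/ΣAE = -321000·3490/301000000 = -3.722 MPa.

-3.72 MPa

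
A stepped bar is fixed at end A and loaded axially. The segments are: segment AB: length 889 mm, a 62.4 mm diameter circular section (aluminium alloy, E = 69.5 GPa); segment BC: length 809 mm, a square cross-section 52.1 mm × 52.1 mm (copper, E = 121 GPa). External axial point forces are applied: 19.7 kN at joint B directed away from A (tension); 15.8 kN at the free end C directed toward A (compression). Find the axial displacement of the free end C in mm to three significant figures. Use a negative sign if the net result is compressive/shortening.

Internal axial forces (sectioning from the free end, tension +): N_BC = -15.8 kN, N_AB = 3.9 kN.
A_AB = 3058 mm².
A_BC = 2714 mm².
δ_AB = 3900·889/(3058·69500) = 0.01631 mm
δ_BC = -15800·809/(2714·121000) = -0.03892 mm
δ = Σδ_i = -0.0226 mm.

-0.0226 mm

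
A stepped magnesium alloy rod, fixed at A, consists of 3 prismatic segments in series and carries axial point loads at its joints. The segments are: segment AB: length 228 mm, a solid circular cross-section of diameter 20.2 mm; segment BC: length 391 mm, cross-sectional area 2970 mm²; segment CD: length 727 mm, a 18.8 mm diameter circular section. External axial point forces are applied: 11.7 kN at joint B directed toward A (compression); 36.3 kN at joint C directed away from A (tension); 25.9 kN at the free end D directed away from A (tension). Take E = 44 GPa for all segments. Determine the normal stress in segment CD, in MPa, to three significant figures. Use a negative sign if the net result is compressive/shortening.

Internal axial forces (sectioning from the free end, tension +): N_CD = 25.9 kN, N_BC = 62.2 kN, N_AB = 50.5 kN.
A_CD = 277.6 mm².
σ_CD = N_CD/A_CD = 25900/277.6 = 93.3 MPa.

93.3 MPa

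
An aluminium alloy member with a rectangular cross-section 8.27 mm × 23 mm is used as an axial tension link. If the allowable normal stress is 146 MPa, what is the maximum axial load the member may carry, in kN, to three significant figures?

A = 190.2 mm².
P_max = σ_allow · A = 146 · 190.2 = 27770 N = 27.77 kN.

27.8 kN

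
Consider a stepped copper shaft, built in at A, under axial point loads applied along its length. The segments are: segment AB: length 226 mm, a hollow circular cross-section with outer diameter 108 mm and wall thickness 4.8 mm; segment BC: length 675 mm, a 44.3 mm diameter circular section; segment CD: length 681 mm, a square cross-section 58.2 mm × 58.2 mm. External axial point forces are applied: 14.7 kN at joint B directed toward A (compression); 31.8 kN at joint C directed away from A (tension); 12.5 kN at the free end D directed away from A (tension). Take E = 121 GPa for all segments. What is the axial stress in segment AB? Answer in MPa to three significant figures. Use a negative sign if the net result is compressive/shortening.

Internal axial forces (sectioning from the free end, tension +): N_CD = 12.5 kN, N_BC = 44.3 kN, N_AB = 29.6 kN.
A_AB = 1556 mm².
σ_AB = N_AB/A_AB = 29600/1556 = 19.02 MPa.

19.0 MPa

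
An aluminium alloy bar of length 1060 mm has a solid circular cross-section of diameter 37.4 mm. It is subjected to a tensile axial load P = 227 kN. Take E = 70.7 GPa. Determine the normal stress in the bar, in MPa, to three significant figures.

207 MPa

A = 1099 mm².
σ = N/A = 227000/1099 = 206.6 MPa.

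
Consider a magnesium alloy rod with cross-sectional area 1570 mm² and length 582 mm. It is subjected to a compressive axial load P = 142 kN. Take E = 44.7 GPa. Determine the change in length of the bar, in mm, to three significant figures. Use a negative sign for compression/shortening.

δ_mech = NL/(AE) = -142000·582/(1570·44700) = -1.178 mm.

-1.18 mm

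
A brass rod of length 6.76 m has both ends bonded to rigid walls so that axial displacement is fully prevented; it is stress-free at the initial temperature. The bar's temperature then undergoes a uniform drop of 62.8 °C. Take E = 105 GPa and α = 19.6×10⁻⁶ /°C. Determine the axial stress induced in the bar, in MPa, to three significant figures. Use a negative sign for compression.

129 MPa

Free thermal expansion αLΔT = 19.6e-6 · 6760 · -62.8 = -8.321 mm.
The walls impose strain ε = −(-8.321)/6760 = 1.2309e-03; σ = Eε = 105000 · 1.2309e-03 = 129.2 MPa.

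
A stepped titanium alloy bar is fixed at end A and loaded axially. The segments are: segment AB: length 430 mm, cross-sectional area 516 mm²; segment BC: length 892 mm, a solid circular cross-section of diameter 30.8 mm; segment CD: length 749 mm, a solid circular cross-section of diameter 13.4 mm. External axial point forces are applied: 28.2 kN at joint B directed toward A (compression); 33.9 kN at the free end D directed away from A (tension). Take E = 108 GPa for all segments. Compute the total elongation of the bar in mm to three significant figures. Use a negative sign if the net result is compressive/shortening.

Internal axial forces (sectioning from the free end, tension +): N_CD = 33.9 kN, N_BC = 33.9 kN, N_AB = 5.7 kN.
A_BC = 745.1 mm².
A_CD = 141 mm².
δ_AB = 5700·430/(516·108000) = 0.04398 mm
δ_BC = 33900·892/(745.1·108000) = 0.3758 mm
δ_CD = 33900·749/(141·108000) = 1.667 mm
δ = Σδ_i = 2.087 mm.

2.09 mm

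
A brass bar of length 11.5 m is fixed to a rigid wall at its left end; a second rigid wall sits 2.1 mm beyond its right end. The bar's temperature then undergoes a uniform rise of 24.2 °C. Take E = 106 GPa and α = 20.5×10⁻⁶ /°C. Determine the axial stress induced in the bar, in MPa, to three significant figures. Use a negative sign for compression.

-33.2 MPa

Free thermal expansion αLΔT = 20.5e-6 · 11500 · 24.2 = 5.705 mm.
The walls engage after the gap closes; constrained expansion = 5.705 − 2.1 = 3.605 mm.
The walls impose strain ε = −(3.605)/11500 = -3.1349e-04; σ = Eε = 106000 · -3.1349e-04 = -33.23 MPa.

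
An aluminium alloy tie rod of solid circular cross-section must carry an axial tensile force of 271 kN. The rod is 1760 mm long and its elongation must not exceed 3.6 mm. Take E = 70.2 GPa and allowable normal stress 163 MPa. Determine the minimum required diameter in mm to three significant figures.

49.0 mm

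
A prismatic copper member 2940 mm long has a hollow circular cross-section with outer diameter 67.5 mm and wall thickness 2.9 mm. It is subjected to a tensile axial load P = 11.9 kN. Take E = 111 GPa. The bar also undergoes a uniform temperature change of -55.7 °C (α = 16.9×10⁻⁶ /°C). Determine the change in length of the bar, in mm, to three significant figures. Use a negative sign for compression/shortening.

-2.23 mm

A = 588.5 mm².
δ_mech = NL/(AE) = 11900·2940/(588.5·111000) = 0.5355 mm.
δ_thermal = αLΔT = 16.9e-6·2940·-55.7 = -2.768 mm.
δ = δ_mech + δ_thermal = -2.232 mm.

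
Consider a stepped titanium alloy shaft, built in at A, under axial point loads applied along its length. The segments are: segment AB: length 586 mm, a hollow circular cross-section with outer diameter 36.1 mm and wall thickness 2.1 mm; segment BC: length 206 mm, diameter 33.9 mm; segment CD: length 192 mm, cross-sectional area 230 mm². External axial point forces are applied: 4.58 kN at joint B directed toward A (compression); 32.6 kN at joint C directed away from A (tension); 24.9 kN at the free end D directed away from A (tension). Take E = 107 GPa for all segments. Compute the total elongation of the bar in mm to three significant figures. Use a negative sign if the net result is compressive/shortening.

Internal axial forces (sectioning from the free end, tension +): N_CD = 24.9 kN, N_BC = 57.5 kN, N_AB = 52.92 kN.
A_AB = 224.3 mm².
A_BC = 902.6 mm².
δ_AB = 52920·586/(224.3·107000) = 1.292 mm
δ_BC = 57500·206/(902.6·107000) = 0.1226 mm
δ_CD = 24900·192/(230·107000) = 0.1943 mm
δ = Σδ_i = 1.609 mm.

1.61 mm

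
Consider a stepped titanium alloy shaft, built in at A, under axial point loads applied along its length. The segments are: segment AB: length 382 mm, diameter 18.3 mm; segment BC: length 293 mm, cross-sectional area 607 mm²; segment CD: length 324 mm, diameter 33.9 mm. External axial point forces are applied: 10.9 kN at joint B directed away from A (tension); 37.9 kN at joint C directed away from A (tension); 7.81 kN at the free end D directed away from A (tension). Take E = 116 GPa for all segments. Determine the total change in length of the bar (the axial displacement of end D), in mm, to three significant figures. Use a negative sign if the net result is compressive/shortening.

Internal axial forces (sectioning from the free end, tension +): N_CD = 7.81 kN, N_BC = 45.71 kN, N_AB = 56.61 kN.
A_AB = 263 mm².
A_CD = 902.6 mm².
δ_AB = 56610·382/(263·116000) = 0.7088 mm
δ_BC = 45710·293/(607·116000) = 0.1902 mm
δ_CD = 7810·324/(902.6·116000) = 0.02417 mm
δ = Σδ_i = 0.9231 mm.

0.923 mm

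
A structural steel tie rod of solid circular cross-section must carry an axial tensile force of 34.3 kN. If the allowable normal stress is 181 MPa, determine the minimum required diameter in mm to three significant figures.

Required area A ≥ P/σ_allow = 34300/181 = 189.5 mm².
For a solid circular section, d ≥ √(4A/π) = 15.53 mm.

15.5 mm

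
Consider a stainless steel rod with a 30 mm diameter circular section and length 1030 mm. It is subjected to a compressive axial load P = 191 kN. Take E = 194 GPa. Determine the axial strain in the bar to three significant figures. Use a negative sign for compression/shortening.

A = 706.9 mm².
σ = N/A = -270.2 MPa; ε = σ/E = -270.2/194000 = -1.393e-03.

-0.00139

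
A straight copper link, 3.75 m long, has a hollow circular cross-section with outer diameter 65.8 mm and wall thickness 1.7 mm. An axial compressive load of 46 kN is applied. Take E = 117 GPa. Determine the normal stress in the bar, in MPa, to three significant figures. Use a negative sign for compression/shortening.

A = 342.3 mm².
σ = N/A = -46000/342.3 = -134.4 MPa.

-134 MPa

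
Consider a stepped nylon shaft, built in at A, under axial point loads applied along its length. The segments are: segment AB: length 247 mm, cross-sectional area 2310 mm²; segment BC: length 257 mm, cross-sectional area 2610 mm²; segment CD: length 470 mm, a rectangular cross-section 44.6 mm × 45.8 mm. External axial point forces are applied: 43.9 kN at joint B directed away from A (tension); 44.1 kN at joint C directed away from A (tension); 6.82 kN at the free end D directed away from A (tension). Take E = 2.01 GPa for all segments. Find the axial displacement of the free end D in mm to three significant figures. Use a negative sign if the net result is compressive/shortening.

Internal axial forces (sectioning from the free end, tension +): N_CD = 6.82 kN, N_BC = 50.92 kN, N_AB = 94.82 kN.
A_CD = 2043 mm².
δ_AB = 94820·247/(2310·2010) = 5.044 mm
δ_BC = 50920·257/(2610·2010) = 2.495 mm
δ_CD = 6820·470/(2043·2010) = 0.7807 mm
δ = Σδ_i = 8.319 mm.

8.32 mm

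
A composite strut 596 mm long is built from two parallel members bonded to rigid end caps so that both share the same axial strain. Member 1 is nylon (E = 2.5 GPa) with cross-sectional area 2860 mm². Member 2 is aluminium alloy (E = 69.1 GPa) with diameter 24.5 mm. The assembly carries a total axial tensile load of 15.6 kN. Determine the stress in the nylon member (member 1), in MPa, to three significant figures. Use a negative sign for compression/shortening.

0.982 MPa

A_2 = 471.4 mm².
Equal strain + equilibrium ⇒ each member carries load in proportion to AE: A₁E₁ = 7150000 N, A₂E₂ = 32580000 N, ΣAE = 39730000 N.
σ₁ = P·E₁/ΣAE = 15600·2500/39730000 = 0.9817 MPa.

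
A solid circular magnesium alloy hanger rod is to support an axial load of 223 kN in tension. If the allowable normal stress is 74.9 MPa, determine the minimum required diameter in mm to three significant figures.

61.6 mm

Required area A ≥ P/σ_allow = 223000/74.9 = 2977 mm².
For a solid circular section, d ≥ √(4A/π) = 61.57 mm.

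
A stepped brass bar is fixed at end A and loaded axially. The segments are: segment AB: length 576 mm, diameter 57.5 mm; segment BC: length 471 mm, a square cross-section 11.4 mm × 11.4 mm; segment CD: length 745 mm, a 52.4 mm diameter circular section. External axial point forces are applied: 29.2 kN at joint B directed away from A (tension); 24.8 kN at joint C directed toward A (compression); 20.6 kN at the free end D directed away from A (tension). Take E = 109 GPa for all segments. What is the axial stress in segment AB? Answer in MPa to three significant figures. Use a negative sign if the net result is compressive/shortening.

Internal axial forces (sectioning from the free end, tension +): N_CD = 20.6 kN, N_BC = -4.2 kN, N_AB = 25 kN.
A_AB = 2597 mm².
σ_AB = N_AB/A_AB = 25000/2597 = 9.628 MPa.

9.63 MPa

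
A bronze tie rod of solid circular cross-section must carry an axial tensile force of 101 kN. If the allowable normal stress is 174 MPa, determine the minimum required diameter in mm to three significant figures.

27.2 mm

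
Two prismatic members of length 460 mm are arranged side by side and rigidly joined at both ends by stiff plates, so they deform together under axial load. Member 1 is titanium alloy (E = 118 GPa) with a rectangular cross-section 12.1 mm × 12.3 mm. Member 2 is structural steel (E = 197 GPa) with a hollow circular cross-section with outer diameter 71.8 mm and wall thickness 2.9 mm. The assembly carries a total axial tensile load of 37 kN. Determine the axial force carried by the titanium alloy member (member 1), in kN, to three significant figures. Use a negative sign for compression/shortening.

4.60 kN

A_1 = 148.8 mm².
A_2 = 627.7 mm².
Equal strain + equilibrium ⇒ each member carries load in proportion to AE: A₁E₁ = 17560000 N, A₂E₂ = 123700000 N, ΣAE = 141200000 N.
F₁ = P·A₁E₁/ΣAE = 37000·17560000/141200000 = 4601 N.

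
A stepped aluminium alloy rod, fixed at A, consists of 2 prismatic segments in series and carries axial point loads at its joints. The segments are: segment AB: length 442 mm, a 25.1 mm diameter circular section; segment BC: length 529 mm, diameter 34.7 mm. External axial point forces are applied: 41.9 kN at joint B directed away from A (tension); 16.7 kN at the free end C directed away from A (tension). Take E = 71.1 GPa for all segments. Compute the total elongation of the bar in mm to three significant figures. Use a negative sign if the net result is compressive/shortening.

0.868 mm

Internal axial forces (sectioning from the free end, tension +): N_BC = 16.7 kN, N_AB = 58.6 kN.
A_AB = 494.8 mm².
A_BC = 945.7 mm².
δ_AB = 58600·442/(494.8·71100) = 0.7362 mm
δ_BC = 16700·529/(945.7·71100) = 0.1314 mm
δ = Σδ_i = 0.8676 mm.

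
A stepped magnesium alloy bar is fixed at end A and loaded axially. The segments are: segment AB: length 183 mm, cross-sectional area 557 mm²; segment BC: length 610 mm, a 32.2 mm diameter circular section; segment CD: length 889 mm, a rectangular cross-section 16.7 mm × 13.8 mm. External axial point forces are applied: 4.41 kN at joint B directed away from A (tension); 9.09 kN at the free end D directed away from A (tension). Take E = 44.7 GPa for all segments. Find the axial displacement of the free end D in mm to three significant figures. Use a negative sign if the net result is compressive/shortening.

Internal axial forces (sectioning from the free end, tension +): N_CD = 9.09 kN, N_BC = 9.09 kN, N_AB = 13.5 kN.
A_BC = 814.3 mm².
A_CD = 230.5 mm².
δ_AB = 13500·183/(557·44700) = 0.09923 mm
δ_BC = 9090·610/(814.3·44700) = 0.1523 mm
δ_CD = 9090·889/(230.5·44700) = 0.7844 mm
δ = Σδ_i = 1.036 mm.

1.04 mm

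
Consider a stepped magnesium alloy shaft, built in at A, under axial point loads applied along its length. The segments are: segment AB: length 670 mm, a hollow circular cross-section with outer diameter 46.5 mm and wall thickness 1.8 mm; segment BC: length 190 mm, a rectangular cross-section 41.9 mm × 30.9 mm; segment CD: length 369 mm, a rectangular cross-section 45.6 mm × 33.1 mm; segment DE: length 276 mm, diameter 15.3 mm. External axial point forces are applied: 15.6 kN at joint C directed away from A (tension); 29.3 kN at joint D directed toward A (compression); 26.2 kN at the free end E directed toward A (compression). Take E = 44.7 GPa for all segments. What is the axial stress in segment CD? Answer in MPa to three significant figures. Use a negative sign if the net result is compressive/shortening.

-36.8 MPa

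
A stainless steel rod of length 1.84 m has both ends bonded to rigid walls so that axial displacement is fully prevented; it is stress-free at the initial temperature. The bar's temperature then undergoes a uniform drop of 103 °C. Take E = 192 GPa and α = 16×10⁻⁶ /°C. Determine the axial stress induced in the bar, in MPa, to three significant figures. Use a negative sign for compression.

Free thermal expansion αLΔT = 16e-6 · 1840 · -103 = -3.032 mm.
The walls impose strain ε = −(-3.032)/1840 = 1.6480e-03; σ = Eε = 192000 · 1.6480e-03 = 316.4 MPa.

316 MPa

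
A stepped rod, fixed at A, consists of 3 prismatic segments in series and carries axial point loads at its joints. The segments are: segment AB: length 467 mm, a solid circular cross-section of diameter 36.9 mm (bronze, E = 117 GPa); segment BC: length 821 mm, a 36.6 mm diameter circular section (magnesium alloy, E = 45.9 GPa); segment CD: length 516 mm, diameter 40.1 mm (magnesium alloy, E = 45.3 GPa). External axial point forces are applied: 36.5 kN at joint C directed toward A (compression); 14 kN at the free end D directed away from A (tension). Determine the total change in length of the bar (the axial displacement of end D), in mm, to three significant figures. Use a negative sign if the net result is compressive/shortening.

-0.340 mm

Internal axial forces (sectioning from the free end, tension +): N_CD = 14 kN, N_BC = -22.5 kN, N_AB = -22.5 kN.
A_AB = 1069 mm².
A_BC = 1052 mm².
A_CD = 1263 mm².
δ_AB = -22500·467/(1069·117000) = -0.08398 mm
δ_BC = -22500·821/(1052·45900) = -0.3825 mm
δ_CD = 14000·516/(1263·45300) = 0.1263 mm
δ = Σδ_i = -0.3402 mm.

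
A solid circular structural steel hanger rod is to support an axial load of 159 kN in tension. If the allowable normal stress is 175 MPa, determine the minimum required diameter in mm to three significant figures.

Required area A ≥ P/σ_allow = 159000/175 = 908.6 mm².
For a solid circular section, d ≥ √(4A/π) = 34.01 mm.

34.0 mm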